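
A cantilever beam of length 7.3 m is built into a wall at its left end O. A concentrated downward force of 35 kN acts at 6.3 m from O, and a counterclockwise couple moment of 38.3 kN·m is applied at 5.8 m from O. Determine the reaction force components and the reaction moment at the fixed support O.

O_x = 0, O_y = 35.00 kN, M_O = 182.2 kN·m

ΣF_x = 0: O_x = 0.
ΣF_y = 0: O_y − 35 = 0 → O_y = 35.00 kN.
ΣM about O: M_O − 35·6.3 + 38.3 = 0 → M_O = 182.2 kN·m.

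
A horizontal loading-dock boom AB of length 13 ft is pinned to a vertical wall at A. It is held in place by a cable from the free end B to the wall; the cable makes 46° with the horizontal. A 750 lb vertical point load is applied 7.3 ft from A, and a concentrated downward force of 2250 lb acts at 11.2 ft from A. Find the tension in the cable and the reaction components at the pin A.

ΣM about A: T·sin46°·13 − 750·7.3 − 2250·11.2 = 0 → T = 30675/(13·0.71934) = 3280.25 ≈ 3280 lb.
ΣF_x = 0: A_x − T·cos46° = 0 → A_x = 3280.25 × 0.694658 = 2279 lb.
ΣF_y = 0: A_y + T·sin46° − 750 − 2250 = 0 → A_y = 3000 − 3280.25 × 0.71934 = 640.4 lb.

T = 3280 lb, A_x = 2279 lb, A_y = 640.4 lb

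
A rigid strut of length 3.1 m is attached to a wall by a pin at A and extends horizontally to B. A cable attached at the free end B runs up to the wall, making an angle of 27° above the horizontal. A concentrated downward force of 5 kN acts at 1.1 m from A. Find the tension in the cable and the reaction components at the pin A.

T = 3.908 kN, A_x = 3.482 kN, A_y = 3.226 kN

ΣM about A: T·sin27°·3.1 − 5·1.1 = 0 → T = 5.5/(3.1·0.45399) = 3.908 kN.
ΣF_x = 0: A_x − T·cos27° = 0 → A_x = 3.908 × 0.891007 = 3.482 kN.
ΣF_y = 0: A_y + T·sin27° − 5 = 0 → A_y = 5 − 3.908 × 0.45399 = 3.226 kN.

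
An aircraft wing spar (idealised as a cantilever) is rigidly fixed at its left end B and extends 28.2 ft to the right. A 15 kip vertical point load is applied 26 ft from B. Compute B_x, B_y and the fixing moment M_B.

B_x = 0, B_y = 15.00 kip, M_B = 390.0 kip·ft

ΣF_x = 0: B_x = 0.
ΣF_y = 0: B_y − 15 = 0 → B_y = 15.00 kip.
ΣM about B: M_B − 15·26 = 0 → M_B = 390.0 kip·ft.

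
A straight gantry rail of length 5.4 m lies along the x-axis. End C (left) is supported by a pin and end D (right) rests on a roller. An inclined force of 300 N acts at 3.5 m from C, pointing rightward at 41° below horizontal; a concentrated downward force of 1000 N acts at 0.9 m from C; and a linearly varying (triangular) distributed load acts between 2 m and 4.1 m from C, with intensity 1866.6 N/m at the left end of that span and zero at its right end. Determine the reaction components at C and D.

C_x = -226.4 N, C_y = 1883 N, D_y = 1274 N

Resultant of the triangular load: ½ × 1866.6 × 2.1 = 1959.93 N, acting at 2.7 m from C (one-third of the span from the peak).
Moments about C: D_y·5.4 − 300·sin41°·3.5 − 1000·0.9 − (½·1866.6·2.1)·2.7 = 0 → D_y = 6880.67/5.4 = 1274.2 ≈ 1274 N.
ΣF_y = 0: C_y + 1274.2 − 300·sin41° − 1000 − ½·1866.6·2.1 = 0 → C_y = 1883 N.
ΣF_x = 0: C_x + 300·cos41° = 0 → C_x = -226.4 N.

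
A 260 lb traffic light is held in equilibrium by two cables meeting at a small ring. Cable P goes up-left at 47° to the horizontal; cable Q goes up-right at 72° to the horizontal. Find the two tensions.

T_P = 91.86 lb, T_Q = 202.7 lb

ΣF_x = 0: −T_P·cos47° + T_Q·cos72° = 0 → T_Q = 2.20699·T_P.
ΣF_y = 0: T_P·sin47° + T_Q·sin72° = 260.
Substitute: T_P·(0.731354 + 2.20699·0.951057) = 260 → T_P = 91.8622 ≈ 91.86 lb.
Then T_Q = 2.20699 × 91.8622 = 202.7 lb.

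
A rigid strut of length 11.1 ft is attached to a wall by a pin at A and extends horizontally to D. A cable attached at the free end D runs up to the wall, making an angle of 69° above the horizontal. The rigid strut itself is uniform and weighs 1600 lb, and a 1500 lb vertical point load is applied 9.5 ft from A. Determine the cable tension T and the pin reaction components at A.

T = 2232 lb, A_x = 799.9 lb, A_y = 1016 lb

ΣM about A: T·sin69°·11.1 − 1600·5.55 − 1500·9.5 = 0 → T = 23130/(11.1·0.93358) = 2232.04 ≈ 2232 lb.
ΣF_x = 0: A_x − T·cos69° = 0 → A_x = 2232.04 × 0.358368 = 799.9 lb.
ΣF_y = 0: A_y + T·sin69° − 1600 − 1500 = 0 → A_y = 3100 − 2232.04 × 0.93358 = 1016 lb.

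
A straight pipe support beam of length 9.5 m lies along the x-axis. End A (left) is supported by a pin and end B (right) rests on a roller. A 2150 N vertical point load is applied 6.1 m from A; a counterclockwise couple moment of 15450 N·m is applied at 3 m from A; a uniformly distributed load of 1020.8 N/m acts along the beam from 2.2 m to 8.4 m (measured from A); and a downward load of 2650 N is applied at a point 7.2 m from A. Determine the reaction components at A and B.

Resultant of the distributed load: 1020.8 × 6.2 = 6328.96 N at 5.3 m from A.
ΣM about A: B_y·9.5 − 2150·6.1 + 15450 − (1020.8·6.2)·5.3 − 2650·7.2 = 0 → B_y = 50288.488/9.5 = 5293.53 ≈ 5294 N.
ΣF_y = 0: A_y + 5293.53 − 2150 − 1020.8·6.2 − 2650 = 0 → A_y = 5835 N.
ΣF_x = 0: no horizontal applied forces, so A_x = 0.

A_x = 0, A_y = 5835 N, B_y = 5294 N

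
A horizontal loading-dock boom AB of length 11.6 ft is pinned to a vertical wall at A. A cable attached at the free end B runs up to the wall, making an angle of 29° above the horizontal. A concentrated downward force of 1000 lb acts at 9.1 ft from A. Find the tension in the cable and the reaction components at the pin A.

T = 1618 lb, A_x = 1415 lb, A_y = 215.5 lb

ΣM about A: T·sin29°·11.6 − 1000·9.1 = 0 → T = 9100/(11.6·0.48481) = 1618.12 ≈ 1618 lb.
ΣF_x = 0: A_x − T·cos29° = 0 → A_x = 1618.12 × 0.87462 = 1415 lb.
ΣF_y = 0: A_y + T·sin29° − 1000 = 0 → A_y = 1000 − 1618.12 × 0.48481 = 215.5 lb.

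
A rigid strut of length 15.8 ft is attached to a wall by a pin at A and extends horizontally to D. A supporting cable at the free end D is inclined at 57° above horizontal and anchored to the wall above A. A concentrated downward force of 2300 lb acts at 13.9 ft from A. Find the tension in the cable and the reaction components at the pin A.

ΣM about A: T·sin57°·15.8 − 2300·13.9 = 0 → T = 31970/(15.8·0.838671) = 2412.65 ≈ 2413 lb.
ΣF_x = 0: A_x − T·cos57° = 0 → A_x = 2412.65 × 0.544639 = 1314 lb.
ΣF_y = 0: A_y + T·sin57° − 2300 = 0 → A_y = 2300 − 2412.65 × 0.838671 = 276.6 lb.

T = 2413 lb, A_x = 1314 lb, A_y = 276.6 lb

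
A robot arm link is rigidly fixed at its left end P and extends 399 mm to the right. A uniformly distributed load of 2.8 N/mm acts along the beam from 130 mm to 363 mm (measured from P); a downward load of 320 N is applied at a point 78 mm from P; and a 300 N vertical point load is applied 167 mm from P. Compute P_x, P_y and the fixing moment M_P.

Resultant of the distributed load: 2.8 × 233 = 652.4 N at 246.5 mm from P.
ΣF_x = 0: P_x = 0.
ΣF_y = 0: P_y − 2.8·233 − 320 − 300 = 0 → P_y = 1272 N.
ΣM about P: M_P − (2.8·233)·246.5 − 320·78 − 300·167 = 0 → M_P = 235900 N·mm.

P_x = 0, P_y = 1272 N, M_P = 235900 N·mm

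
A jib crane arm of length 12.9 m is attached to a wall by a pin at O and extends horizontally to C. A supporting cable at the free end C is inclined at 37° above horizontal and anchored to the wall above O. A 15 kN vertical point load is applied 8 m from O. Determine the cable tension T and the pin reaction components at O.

T = 15.46 kN, O_x = 12.34 kN, O_y = 5.698 kN

ΣM about O: T·sin37°·12.9 − 15·8 = 0 → T = 120/(12.9·0.601815) = 15.4571 ≈ 15.46 kN.
ΣF_x = 0: O_x − T·cos37° = 0 → O_x = 15.4571 × 0.798636 = 12.34 kN.
ΣF_y = 0: O_y + T·sin37° − 15 = 0 → O_y = 15 − 15.4571 × 0.601815 = 5.698 kN.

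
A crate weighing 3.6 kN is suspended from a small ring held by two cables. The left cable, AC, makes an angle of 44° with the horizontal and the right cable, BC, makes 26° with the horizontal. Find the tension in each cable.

T_AC = 3.443 kN, T_BC = 2.756 kN

ΣF_x = 0: −T_AC·cos44° + T_BC·cos26° = 0 → T_BC = 0.800339·T_AC.
ΣF_y = 0: T_AC·sin44° + T_BC·sin26° = 3.6.
Substitute: T_AC·(0.694658 + 0.800339·0.438371) = 3.6 → T_AC = 3.44332 ≈ 3.443 kN.
Then T_BC = 0.800339 × 3.44332 = 2.756 kN.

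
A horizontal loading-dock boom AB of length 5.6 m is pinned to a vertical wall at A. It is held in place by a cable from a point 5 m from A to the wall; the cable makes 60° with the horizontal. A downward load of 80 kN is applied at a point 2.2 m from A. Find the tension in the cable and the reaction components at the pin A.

ΣM about A: T·sin60°·5 − 80·2.2 = 0 → T = 176/(5·0.866025) = 40.6455 ≈ 40.65 kN.
ΣF_x = 0: A_x − T·cos60° = 0 → A_x = 40.6455 × 0.5 = 20.32 kN.
ΣF_y = 0: A_y + T·sin60° − 80 = 0 → A_y = 80 − 40.6455 × 0.866025 = 44.80 kN.

T = 40.65 kN, A_x = 20.32 kN, A_y = 44.80 kN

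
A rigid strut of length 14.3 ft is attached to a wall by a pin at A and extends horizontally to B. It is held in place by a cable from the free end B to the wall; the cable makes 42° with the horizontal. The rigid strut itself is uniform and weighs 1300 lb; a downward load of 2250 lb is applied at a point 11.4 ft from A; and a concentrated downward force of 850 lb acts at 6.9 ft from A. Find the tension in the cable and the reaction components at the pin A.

ΣM about A: T·sin42°·14.3 − 1300·7.15 − 2250·11.4 − 850·6.9 = 0 → T = 40810/(14.3·0.669131) = 4265 lb.
ΣF_x = 0: A_x − T·cos42° = 0 → A_x = 4265 × 0.743145 = 3170 lb.
ΣF_y = 0: A_y + T·sin42° − 1300 − 2250 − 850 = 0 → A_y = 4400 − 4265 × 0.669131 = 1546 lb.

T = 4265 lb, A_x = 3170 lb, A_y = 1546 lb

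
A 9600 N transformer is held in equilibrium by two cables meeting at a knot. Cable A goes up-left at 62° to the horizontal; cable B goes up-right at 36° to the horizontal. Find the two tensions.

T_A = 7843 N, T_B = 4551 N

ΣF_x = 0: −T_A·cos62° + T_B·cos36° = 0 → T_B = 0.580299·T_A.
ΣF_y = 0: T_A·sin62° + T_B·sin36° = 9600.
Substitute: T_A·(0.882948 + 0.580299·0.587785) = 9600 → T_A = 7842.89 ≈ 7843 N.
Then T_B = 0.580299 × 7842.89 = 4551 N.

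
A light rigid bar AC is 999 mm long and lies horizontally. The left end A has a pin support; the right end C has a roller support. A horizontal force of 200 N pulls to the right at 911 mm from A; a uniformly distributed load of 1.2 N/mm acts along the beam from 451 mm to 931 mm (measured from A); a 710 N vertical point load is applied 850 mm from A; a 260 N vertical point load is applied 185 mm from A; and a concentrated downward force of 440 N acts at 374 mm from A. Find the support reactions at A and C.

A_x = -200.0 N, A_y = 770.6 N, C_y = 1215 N

Resultant of the distributed load: 1.2 × 480 = 576 N at 691 mm from A.
Taking moments about A: C_y·999 − (1.2·480)·691 − 710·850 − 260·185 − 440·374 = 0 → C_y = 1214176/999 = 1215.39 ≈ 1215 N.
ΣF_y = 0: A_y + 1215.39 − 1.2·480 − 710 − 260 − 440 = 0 → A_y = 770.6 N.
ΣF_x = 0: A_x + 200 = 0 → A_x = -200.0 N.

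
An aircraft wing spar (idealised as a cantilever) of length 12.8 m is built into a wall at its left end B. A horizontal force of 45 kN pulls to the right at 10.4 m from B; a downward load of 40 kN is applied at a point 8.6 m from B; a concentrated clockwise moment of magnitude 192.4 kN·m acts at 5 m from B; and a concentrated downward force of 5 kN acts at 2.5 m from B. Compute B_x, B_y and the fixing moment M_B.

B_x = -45.00 kN, B_y = 45.00 kN, M_B = 548.9 kN·m

ΣF_x = 0: B_x + 45 = 0 → B_x = -45.00 kN.
ΣF_y = 0: B_y − 40 − 5 = 0 → B_y = 45.00 kN.
ΣM about B: M_B − 40·8.6 − 192.4 − 5·2.5 = 0 → M_B = 548.9 kN·m.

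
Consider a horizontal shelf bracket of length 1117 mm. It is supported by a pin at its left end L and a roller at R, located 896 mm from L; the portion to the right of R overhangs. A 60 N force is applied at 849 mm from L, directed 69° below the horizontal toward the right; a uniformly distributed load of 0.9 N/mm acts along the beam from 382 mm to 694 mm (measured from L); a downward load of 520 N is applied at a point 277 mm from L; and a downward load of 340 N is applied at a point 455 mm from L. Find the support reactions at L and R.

L_x = -21.50 N, L_y = 641.7 N, R_y = 555.1 N

Resultant of the distributed load: 0.9 × 312 = 280.8 N at 538 mm from L.
Taking moments about L: R_y·896 − 60·sin69°·849 − (0.9·312)·538 − 520·277 − 340·455 = 0 → R_y = 497367/896 = 555.097 ≈ 555.1 N.
ΣF_y = 0: L_y + 555.097 − 60·sin69° − 0.9·312 − 520 − 340 = 0 → L_y = 641.7 N.
ΣF_x = 0: L_x + 60·cos69° = 0 → L_x = -21.50 N.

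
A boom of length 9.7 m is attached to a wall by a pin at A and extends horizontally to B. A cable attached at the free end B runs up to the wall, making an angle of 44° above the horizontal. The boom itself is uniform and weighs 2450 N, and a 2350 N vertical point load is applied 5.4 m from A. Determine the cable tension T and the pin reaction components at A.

T = 3647 N, A_x = 2623 N, A_y = 2267 N

ΣM about A: T·sin44°·9.7 − 2450·4.85 − 2350·5.4 = 0 → T = 24572.5/(9.7·0.694658) = 3646.75 ≈ 3647 N.
ΣF_x = 0: A_x − T·cos44° = 0 → A_x = 3646.75 × 0.71934 = 2623 N.
ΣF_y = 0: A_y + T·sin44° − 2450 − 2350 = 0 → A_y = 4800 − 3646.75 × 0.694658 = 2267 N.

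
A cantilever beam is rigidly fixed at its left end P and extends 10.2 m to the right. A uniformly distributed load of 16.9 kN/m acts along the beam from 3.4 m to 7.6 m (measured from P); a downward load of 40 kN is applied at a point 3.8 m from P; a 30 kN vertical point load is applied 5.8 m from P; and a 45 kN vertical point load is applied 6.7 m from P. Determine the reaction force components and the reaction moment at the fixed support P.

P_x = 0, P_y = 186.0 kN, M_P = 1018 kN·m

Resultant of the distributed load: 16.9 × 4.2 = 70.98 kN at 5.5 m from P.
ΣF_x = 0: P_x = 0.
ΣF_y = 0: P_y − 16.9·4.2 − 40 − 30 − 45 = 0 → P_y = 186.0 kN.
ΣM about P: M_P − (16.9·4.2)·5.5 − 40·3.8 − 30·5.8 − 45·6.7 = 0 → M_P = 1018 kN·m.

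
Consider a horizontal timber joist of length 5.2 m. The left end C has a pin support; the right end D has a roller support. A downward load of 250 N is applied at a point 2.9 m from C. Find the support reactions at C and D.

Moments about C: D_y·5.2 − 250·2.9 = 0 → D_y = 725/5.2 = 139.423 ≈ 139.4 N.
ΣF_y = 0: C_y + 139.423 − 250 = 0 → C_y = 110.6 N.
ΣF_x = 0: no horizontal applied forces, so C_x = 0.

C_x = 0, C_y = 110.6 N, D_y = 139.4 N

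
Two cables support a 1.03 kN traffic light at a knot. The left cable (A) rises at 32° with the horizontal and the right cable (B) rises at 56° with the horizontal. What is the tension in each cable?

T_A = 0.5763 kN, T_B = 0.8740 kN

ΣF_x = 0: −T_A·cos32° + T_B·cos56° = 0 → T_B = 1.51656·T_A.
ΣF_y = 0: T_A·sin32° + T_B·sin56° = 1.03.
Substitute: T_A·(0.529919 + 1.51656·0.829038) = 1.03 → T_A = 0.576319 ≈ 0.5763 kN.
Then T_B = 1.51656 × 0.576319 = 0.8740 kN.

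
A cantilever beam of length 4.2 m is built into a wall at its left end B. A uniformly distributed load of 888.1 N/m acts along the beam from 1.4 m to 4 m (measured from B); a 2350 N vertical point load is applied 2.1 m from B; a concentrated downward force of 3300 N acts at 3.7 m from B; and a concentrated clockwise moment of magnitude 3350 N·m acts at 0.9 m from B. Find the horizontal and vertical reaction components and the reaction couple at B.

B_x = 0, B_y = 7959 N, M_B = 26730 N·m

Resultant of the distributed load: 888.1 × 2.6 = 2309.06 N at 2.7 m from B.
ΣF_x = 0: B_x = 0.
ΣF_y = 0: B_y − 888.1·2.6 − 2350 − 3300 = 0 → B_y = 7959 N.
ΣM about B: M_B − (888.1·2.6)·2.7 − 2350·2.1 − 3300·3.7 − 3350 = 0 → M_B = 26730 N·m.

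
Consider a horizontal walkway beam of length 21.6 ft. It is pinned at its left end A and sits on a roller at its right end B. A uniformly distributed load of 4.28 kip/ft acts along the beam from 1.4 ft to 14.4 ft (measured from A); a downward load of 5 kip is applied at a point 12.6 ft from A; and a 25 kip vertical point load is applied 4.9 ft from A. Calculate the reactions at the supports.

Resultant of the distributed load: 4.28 × 13 = 55.64 kip at 7.9 ft from A.
ΣM about A: B_y·21.6 − (4.28·13)·7.9 − 5·12.6 − 25·4.9 = 0 → B_y = 625.056/21.6 = 28.9378 ≈ 28.94 kip.
ΣF_y = 0: A_y + 28.9378 − 4.28·13 − 5 − 25 = 0 → A_y = 56.70 kip.
ΣF_x = 0: no horizontal applied forces, so A_x = 0.

A_x = 0, A_y = 56.70 kip, B_y = 28.94 kip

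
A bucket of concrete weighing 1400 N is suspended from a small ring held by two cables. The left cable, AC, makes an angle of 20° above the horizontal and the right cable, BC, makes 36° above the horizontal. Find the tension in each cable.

T_AC = 1366 N, T_BC = 1587 N

ΣF_x = 0: −T_AC·cos20° + T_BC·cos36° = 0 → T_BC = 1.16152·T_AC.
ΣF_y = 0: T_AC·sin20° + T_BC·sin36° = 1400.
Substitute: T_AC·(0.34202 + 1.16152·0.587785) = 1400 → T_AC = 1366.19 ≈ 1366 N.
Then T_BC = 1.16152 × 1366.19 = 1587 N.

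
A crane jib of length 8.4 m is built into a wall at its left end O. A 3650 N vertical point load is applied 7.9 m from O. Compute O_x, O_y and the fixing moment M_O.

ΣF_x = 0: O_x = 0.
ΣF_y = 0: O_y − 3650 = 0 → O_y = 3650 N.
ΣM about O: M_O − 3650·7.9 = 0 → M_O = 28840 N·m.

O_x = 0, O_y = 3650 N, M_O = 28840 N·m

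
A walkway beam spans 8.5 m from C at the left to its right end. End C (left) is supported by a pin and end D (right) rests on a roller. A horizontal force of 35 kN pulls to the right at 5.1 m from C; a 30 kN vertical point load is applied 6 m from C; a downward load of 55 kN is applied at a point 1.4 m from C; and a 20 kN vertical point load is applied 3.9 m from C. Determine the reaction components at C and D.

C_x = -35.00 kN, C_y = 65.59 kN, D_y = 39.41 kN

ΣM about C: D_y·8.5 − 30·6 − 55·1.4 − 20·3.9 = 0 → D_y = 335/8.5 = 39.4118 ≈ 39.41 kN.
ΣF_y = 0: C_y + 39.4118 − 30 − 55 − 20 = 0 → C_y = 65.59 kN.
ΣF_x = 0: C_x + 35 = 0 → C_x = -35.00 kN.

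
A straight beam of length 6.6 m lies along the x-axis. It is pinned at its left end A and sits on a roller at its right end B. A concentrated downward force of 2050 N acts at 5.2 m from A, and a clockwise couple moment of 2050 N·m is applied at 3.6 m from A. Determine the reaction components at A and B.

ΣM about A: B_y·6.6 − 2050·5.2 − 2050 = 0 → B_y = 12710/6.6 = 1925.76 ≈ 1926 N.
ΣF_y = 0: A_y + 1925.76 − 2050 = 0 → A_y = 124.2 N.
ΣF_x = 0: no horizontal applied forces, so A_x = 0.

A_x = 0, A_y = 124.2 N, B_y = 1926 N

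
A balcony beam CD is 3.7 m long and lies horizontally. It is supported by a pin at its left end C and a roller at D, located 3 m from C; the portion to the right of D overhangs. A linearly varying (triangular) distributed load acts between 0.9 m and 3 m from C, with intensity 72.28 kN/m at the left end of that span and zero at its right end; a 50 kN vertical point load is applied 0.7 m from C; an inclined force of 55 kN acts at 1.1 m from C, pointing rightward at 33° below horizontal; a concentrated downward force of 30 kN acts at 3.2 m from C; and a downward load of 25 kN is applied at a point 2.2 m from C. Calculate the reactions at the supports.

Resultant of the triangular load: ½ × 72.28 × 2.1 = 75.894 kN, acting at 1.6 m from C (one-third of the span from the peak).
ΣM about C: D_y·3 − (½·72.28·2.1)·1.6 − 50·0.7 − 55·sin33°·1.1 − 30·3.2 − 25·2.2 = 0 → D_y = 340.381/3 = 113.46 ≈ 113.5 kN.
ΣF_y = 0: C_y + 113.46 − ½·72.28·2.1 − 50 − 55·sin33° − 30 − 25 = 0 → C_y = 97.39 kN.
ΣF_x = 0: C_x + 55·cos33° = 0 → C_x = -46.13 kN.

C_x = -46.13 kN, C_y = 97.39 kN, D_y = 113.5 kN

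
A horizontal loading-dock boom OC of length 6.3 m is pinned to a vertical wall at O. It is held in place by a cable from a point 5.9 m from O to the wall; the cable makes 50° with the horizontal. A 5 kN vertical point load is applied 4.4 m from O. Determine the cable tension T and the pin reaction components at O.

T = 4.868 kN, O_x = 3.129 kN, O_y = 1.271 kN

ΣM about O: T·sin50°·5.9 − 5·4.4 = 0 → T = 22/(5.9·0.766044) = 4.86762 ≈ 4.868 kN.
ΣF_x = 0: O_x − T·cos50° = 0 → O_x = 4.86762 × 0.642788 = 3.129 kN.
ΣF_y = 0: O_y + T·sin50° − 5 = 0 → O_y = 5 − 4.86762 × 0.766044 = 1.271 kN.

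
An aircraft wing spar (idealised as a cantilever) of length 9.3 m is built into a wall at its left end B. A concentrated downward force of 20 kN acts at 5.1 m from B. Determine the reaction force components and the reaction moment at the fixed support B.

B_x = 0, B_y = 20.00 kN, M_B = 102.0 kN·m

ΣF_x = 0: B_x = 0.
ΣF_y = 0: B_y − 20 = 0 → B_y = 20.00 kN.
ΣM about B: M_B − 20·5.1 = 0 → M_B = 102.0 kN·m.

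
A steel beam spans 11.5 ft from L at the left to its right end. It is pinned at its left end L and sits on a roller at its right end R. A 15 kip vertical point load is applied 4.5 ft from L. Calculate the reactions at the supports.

L_x = 0, L_y = 9.130 kip, R_y = 5.870 kip

ΣM about L: R_y·11.5 − 15·4.5 = 0 → R_y = 67.5/11.5 = 5.86957 ≈ 5.870 kip.
ΣF_y = 0: L_y + 5.86957 − 15 = 0 → L_y = 9.130 kip.
ΣF_x = 0: no horizontal applied forces, so L_x = 0.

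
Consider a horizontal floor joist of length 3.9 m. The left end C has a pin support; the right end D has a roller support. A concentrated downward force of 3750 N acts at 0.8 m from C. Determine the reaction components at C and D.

C_x = 0, C_y = 2981 N, D_y = 769.2 N

ΣM about C: D_y·3.9 − 3750·0.8 = 0 → D_y = 3000/3.9 = 769.231 ≈ 769.2 N.
ΣF_y = 0: C_y + 769.231 − 3750 = 0 → C_y = 2981 N.
ΣF_x = 0: no horizontal applied forces, so C_x = 0.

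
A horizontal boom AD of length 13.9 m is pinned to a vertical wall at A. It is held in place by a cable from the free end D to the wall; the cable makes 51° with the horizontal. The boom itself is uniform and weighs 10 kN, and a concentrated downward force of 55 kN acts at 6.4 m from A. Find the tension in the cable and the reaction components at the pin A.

ΣM about A: T·sin51°·13.9 − 10·6.95 − 55·6.4 = 0 → T = 421.5/(13.9·0.777146) = 39.0194 ≈ 39.02 kN.
ΣF_x = 0: A_x − T·cos51° = 0 → A_x = 39.0194 × 0.62932 = 24.56 kN.
ΣF_y = 0: A_y + T·sin51° − 10 − 55 = 0 → A_y = 65 − 39.0194 × 0.777146 = 34.68 kN.

T = 39.02 kN, A_x = 24.56 kN, A_y = 34.68 kN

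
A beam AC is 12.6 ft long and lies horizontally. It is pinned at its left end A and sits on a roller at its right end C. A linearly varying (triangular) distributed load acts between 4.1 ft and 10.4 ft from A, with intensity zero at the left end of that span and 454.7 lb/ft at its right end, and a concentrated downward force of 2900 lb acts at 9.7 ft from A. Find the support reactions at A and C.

Resultant of the triangular load: ½ × 454.7 × 6.3 = 1432.305 lb, acting at 8.3 ft from A (one-third of the span from the peak).
Taking moments about A: C_y·12.6 − (½·454.7·6.3)·8.3 − 2900·9.7 = 0 → C_y = 40018.1315/12.6 = 3176.04 ≈ 3176 lb.
ΣF_y = 0: A_y + 3176.04 − ½·454.7·6.3 − 2900 = 0 → A_y = 1156 lb.
ΣF_x = 0: no horizontal applied forces, so A_x = 0.

A_x = 0, A_y = 1156 lb, C_y = 3176 lb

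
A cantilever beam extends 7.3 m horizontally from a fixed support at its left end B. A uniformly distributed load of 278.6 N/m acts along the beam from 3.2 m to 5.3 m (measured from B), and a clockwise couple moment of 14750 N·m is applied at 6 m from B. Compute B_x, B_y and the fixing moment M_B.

B_x = 0, B_y = 585.1 N, M_B = 17240 N·m

Resultant of the distributed load: 278.6 × 2.1 = 585.06 N at 4.25 m from B.
ΣF_x = 0: B_x = 0.
ΣF_y = 0: B_y − 278.6·2.1 = 0 → B_y = 585.1 N.
ΣM about B: M_B − (278.6·2.1)·4.25 − 14750 = 0 → M_B = 17240 N·m.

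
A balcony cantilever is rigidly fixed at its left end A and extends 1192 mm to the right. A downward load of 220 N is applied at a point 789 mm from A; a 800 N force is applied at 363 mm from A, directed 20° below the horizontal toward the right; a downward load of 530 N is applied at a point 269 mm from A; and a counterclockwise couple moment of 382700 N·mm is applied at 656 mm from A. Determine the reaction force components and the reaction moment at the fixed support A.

ΣF_x = 0: A_x + 800·cos20° = 0 → A_x = -751.8 N.
ΣF_y = 0: A_y − 220 − 800·sin20° − 530 = 0 → A_y = 1024 N.
ΣM about A: M_A − 220·789 − 800·sin20°·363 − 530·269 + 382700 = 0 → M_A = 32770 N·mm.

A_x = -751.8 N, A_y = 1024 N, M_A = 32770 N·mm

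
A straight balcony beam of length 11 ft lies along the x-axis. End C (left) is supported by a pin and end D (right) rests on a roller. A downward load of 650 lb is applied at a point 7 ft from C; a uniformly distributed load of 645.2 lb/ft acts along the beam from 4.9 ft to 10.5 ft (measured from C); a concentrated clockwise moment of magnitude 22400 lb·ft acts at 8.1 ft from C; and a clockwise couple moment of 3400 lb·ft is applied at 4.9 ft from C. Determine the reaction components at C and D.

Resultant of the distributed load: 645.2 × 5.6 = 3613.12 lb at 7.7 ft from C.
ΣM about C: D_y·11 − 650·7 − (645.2·5.6)·7.7 − 22400 − 3400 = 0 → D_y = 58171.024/11 = 5288.27 ≈ 5288 lb.
ΣF_y = 0: C_y + 5288.27 − 650 − 645.2·5.6 = 0 → C_y = -1025 lb.
ΣF_x = 0: no horizontal applied forces, so C_x = 0.

C_x = 0, C_y = -1025 lb, D_y = 5288 lb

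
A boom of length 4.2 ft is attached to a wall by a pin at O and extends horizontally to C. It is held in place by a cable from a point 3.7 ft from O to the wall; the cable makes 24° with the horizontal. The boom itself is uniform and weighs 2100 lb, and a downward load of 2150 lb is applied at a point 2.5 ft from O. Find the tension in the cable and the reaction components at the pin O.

ΣM about O: T·sin24°·3.7 − 2100·2.1 − 2150·2.5 = 0 → T = 9785/(3.7·0.406737) = 6501.98 ≈ 6502 lb.
ΣF_x = 0: O_x − T·cos24° = 0 → O_x = 6501.98 × 0.913545 = 5940 lb.
ΣF_y = 0: O_y + T·sin24° − 2100 − 2150 = 0 → O_y = 4250 − 6501.98 × 0.406737 = 1605 lb.

T = 6502 lb, O_x = 5940 lb, O_y = 1605 lb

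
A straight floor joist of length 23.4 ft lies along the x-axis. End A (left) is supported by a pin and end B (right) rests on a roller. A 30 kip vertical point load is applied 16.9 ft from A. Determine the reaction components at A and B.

A_x = 0, A_y = 8.333 kip, B_y = 21.67 kip

Taking moments about A: B_y·23.4 − 30·16.9 = 0 → B_y = 507/23.4 = 21.6667 ≈ 21.67 kip.
ΣF_y = 0: A_y + 21.6667 − 30 = 0 → A_y = 8.333 kip.
ΣF_x = 0: no horizontal applied forces, so A_x = 0.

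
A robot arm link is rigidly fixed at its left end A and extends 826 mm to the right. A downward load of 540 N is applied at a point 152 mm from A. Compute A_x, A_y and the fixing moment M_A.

A_x = 0, A_y = 540.0 N, M_A = 82080 N·mm

ΣF_x = 0: A_x = 0.
ΣF_y = 0: A_y − 540 = 0 → A_y = 540.0 N.
ΣM about A: M_A − 540·152 = 0 → M_A = 82080 N·mm.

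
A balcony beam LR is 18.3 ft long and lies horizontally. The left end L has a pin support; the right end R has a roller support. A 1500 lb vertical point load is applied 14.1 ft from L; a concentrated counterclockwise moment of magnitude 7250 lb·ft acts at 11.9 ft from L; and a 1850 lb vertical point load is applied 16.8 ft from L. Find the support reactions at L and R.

Moments about L: R_y·18.3 − 1500·14.1 + 7250 − 1850·16.8 = 0 → R_y = 44980/18.3 = 2457.92 ≈ 2458 lb.
ΣF_y = 0: L_y + 2457.92 − 1500 − 1850 = 0 → L_y = 892.1 lb.
ΣF_x = 0: no horizontal applied forces, so L_x = 0.

L_x = 0, L_y = 892.1 lb, R_y = 2458 lb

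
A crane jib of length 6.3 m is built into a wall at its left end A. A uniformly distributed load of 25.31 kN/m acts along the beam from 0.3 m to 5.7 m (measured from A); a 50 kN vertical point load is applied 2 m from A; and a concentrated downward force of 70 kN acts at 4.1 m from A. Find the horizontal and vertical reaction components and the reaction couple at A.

Resultant of the distributed load: 25.31 × 5.4 = 136.674 kN at 3 m from A.
ΣF_x = 0: A_x = 0.
ΣF_y = 0: A_y − 25.31·5.4 − 50 − 70 = 0 → A_y = 256.7 kN.
ΣM about A: M_A − (25.31·5.4)·3 − 50·2 − 70·4.1 = 0 → M_A = 797.0 kN·m.

A_x = 0, A_y = 256.7 kN, M_A = 797.0 kN·m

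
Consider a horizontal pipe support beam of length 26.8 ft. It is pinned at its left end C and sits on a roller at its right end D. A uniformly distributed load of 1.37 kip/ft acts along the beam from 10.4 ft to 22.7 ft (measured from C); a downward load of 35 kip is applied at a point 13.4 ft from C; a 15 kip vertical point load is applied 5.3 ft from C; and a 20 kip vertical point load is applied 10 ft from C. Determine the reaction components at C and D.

C_x = 0, C_y = 48.52 kip, D_y = 38.34 kip

Resultant of the distributed load: 1.37 × 12.3 = 16.851 kip at 16.55 ft from C.
Taking moments about C: D_y·26.8 − (1.37·12.3)·16.55 − 35·13.4 − 15·5.3 − 20·10 = 0 → D_y = 1027.38405/26.8 = 38.3352 ≈ 38.34 kip.
ΣF_y = 0: C_y + 38.3352 − 1.37·12.3 − 35 − 15 − 20 = 0 → C_y = 48.52 kip.
ΣF_x = 0: no horizontal applied forces, so C_x = 0.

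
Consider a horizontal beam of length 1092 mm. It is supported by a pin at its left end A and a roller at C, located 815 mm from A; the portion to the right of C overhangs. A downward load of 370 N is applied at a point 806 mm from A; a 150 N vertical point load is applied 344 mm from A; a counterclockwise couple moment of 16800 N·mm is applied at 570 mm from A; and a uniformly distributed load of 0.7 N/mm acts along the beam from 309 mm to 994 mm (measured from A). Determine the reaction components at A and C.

Resultant of the distributed load: 0.7 × 685 = 479.5 N at 651.5 mm from A.
ΣM about A: C_y·815 − 370·806 − 150·344 + 16800 − (0.7·685)·651.5 = 0 → C_y = 645414.25/815 = 791.919 ≈ 791.9 N.
ΣF_y = 0: A_y + 791.919 − 370 − 150 − 0.7·685 = 0 → A_y = 207.6 N.
ΣF_x = 0: no horizontal applied forces, so A_x = 0.

A_x = 0, A_y = 207.6 N, C_y = 791.9 N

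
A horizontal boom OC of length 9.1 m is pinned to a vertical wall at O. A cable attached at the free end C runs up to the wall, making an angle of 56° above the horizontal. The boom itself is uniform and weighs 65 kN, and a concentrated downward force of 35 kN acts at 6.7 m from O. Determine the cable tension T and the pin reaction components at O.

ΣM about O: T·sin56°·9.1 − 65·4.55 − 35·6.7 = 0 → T = 530.25/(9.1·0.829038) = 70.2854 ≈ 70.29 kN.
ΣF_x = 0: O_x − T·cos56° = 0 → O_x = 70.2854 × 0.559193 = 39.30 kN.
ΣF_y = 0: O_y + T·sin56° − 65 − 35 = 0 → O_y = 100 − 70.2854 × 0.829038 = 41.73 kN.

T = 70.29 kN, O_x = 39.30 kN, O_y = 41.73 kN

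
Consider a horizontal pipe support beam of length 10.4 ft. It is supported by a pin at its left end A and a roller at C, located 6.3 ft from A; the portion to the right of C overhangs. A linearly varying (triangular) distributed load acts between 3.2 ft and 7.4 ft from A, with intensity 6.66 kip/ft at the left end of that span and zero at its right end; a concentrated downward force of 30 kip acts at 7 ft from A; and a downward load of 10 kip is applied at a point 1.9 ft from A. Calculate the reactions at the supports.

A_x = 0, A_y = 7.425 kip, C_y = 46.56 kip

Resultant of the triangular load: ½ × 6.66 × 4.2 = 13.986 kip, acting at 4.6 ft from A (one-third of the span from the peak).
ΣM about A: C_y·6.3 − (½·6.66·4.2)·4.6 − 30·7 − 10·1.9 = 0 → C_y = 293.3356/6.3 = 46.5612 ≈ 46.56 kip.
ΣF_y = 0: A_y + 46.5612 − ½·6.66·4.2 − 30 − 10 = 0 → A_y = 7.425 kip.
ΣF_x = 0: no horizontal applied forces, so A_x = 0.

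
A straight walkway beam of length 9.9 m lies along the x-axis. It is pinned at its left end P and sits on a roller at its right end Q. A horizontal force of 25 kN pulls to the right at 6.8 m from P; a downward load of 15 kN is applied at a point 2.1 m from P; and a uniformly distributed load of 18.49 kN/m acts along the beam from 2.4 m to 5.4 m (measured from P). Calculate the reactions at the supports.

Resultant of the distributed load: 18.49 × 3 = 55.47 kN at 3.9 m from P.
Moments about P: Q_y·9.9 − 15·2.1 − (18.49·3)·3.9 = 0 → Q_y = 247.833/9.9 = 25.0336 ≈ 25.03 kN.
ΣF_y = 0: P_y + 25.0336 − 15 − 18.49·3 = 0 → P_y = 45.44 kN.
ΣF_x = 0: P_x + 25 = 0 → P_x = -25.00 kN.

P_x = -25.00 kN, P_y = 45.44 kN, Q_y = 25.03 kN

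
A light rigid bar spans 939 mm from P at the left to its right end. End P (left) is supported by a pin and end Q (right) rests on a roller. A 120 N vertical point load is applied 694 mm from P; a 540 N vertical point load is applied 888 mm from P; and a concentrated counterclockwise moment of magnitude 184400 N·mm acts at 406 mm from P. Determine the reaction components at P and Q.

P_x = 0, P_y = 257.0 N, Q_y = 403.0 N

Taking moments about P: Q_y·939 − 120·694 − 540·888 + 184400 = 0 → Q_y = 378400/939 = 402.982 ≈ 403.0 N.
ΣF_y = 0: P_y + 402.982 − 120 − 540 = 0 → P_y = 257.0 N.
ΣF_x = 0: no horizontal applied forces, so P_x = 0.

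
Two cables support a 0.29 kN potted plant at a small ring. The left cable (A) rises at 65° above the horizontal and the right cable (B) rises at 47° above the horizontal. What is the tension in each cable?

ΣF_x = 0: −T_A·cos65° + T_B·cos47° = 0 → T_B = 0.619676·T_A.
ΣF_y = 0: T_A·sin65° + T_B·sin47° = 0.29.
Substitute: T_A·(0.906308 + 0.619676·0.731354) = 0.29 → T_A = 0.213312 ≈ 0.2133 kN.
Then T_B = 0.619676 × 0.213312 = 0.1322 kN.

T_A = 0.2133 kN, T_B = 0.1322 kN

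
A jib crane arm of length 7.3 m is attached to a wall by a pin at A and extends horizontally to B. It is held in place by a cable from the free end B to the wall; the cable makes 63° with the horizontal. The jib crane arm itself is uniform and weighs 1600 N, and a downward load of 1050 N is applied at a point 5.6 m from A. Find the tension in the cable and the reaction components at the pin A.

ΣM about A: T·sin63°·7.3 − 1600·3.65 − 1050·5.6 = 0 → T = 11720/(7.3·0.891007) = 1801.87 ≈ 1802 N.
ΣF_x = 0: A_x − T·cos63° = 0 → A_x = 1801.87 × 0.45399 = 818.0 N.
ΣF_y = 0: A_y + T·sin63° − 1600 − 1050 = 0 → A_y = 2650 − 1801.87 × 0.891007 = 1045 N.

T = 1802 N, A_x = 818.0 N, A_y = 1045 N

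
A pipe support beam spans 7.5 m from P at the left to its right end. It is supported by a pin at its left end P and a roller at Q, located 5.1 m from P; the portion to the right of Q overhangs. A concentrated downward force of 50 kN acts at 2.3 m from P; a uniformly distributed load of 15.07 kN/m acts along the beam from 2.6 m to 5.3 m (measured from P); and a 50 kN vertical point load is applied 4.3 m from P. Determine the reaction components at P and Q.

P_x = 0, P_y = 44.47 kN, Q_y = 96.22 kN

Resultant of the distributed load: 15.07 × 2.7 = 40.689 kN at 3.95 m from P.
ΣM about P: Q_y·5.1 − 50·2.3 − (15.07·2.7)·3.95 − 50·4.3 = 0 → Q_y = 490.72155/5.1 = 96.2199 ≈ 96.22 kN.
ΣF_y = 0: P_y + 96.2199 − 50 − 15.07·2.7 − 50 = 0 → P_y = 44.47 kN.
ΣF_x = 0: no horizontal applied forces, so P_x = 0.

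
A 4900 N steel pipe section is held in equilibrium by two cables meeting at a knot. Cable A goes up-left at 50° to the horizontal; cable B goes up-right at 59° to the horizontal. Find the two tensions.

ΣF_x = 0: −T_A·cos50° + T_B·cos59° = 0 → T_B = 1.24804·T_A.
ΣF_y = 0: T_A·sin50° + T_B·sin59° = 4900.
Substitute: T_A·(0.766044 + 1.24804·0.857167) = 4900 → T_A = 2669.1 ≈ 2669 N.
Then T_B = 1.24804 × 2669.1 = 3331 N.

T_A = 2669 N, T_B = 3331 N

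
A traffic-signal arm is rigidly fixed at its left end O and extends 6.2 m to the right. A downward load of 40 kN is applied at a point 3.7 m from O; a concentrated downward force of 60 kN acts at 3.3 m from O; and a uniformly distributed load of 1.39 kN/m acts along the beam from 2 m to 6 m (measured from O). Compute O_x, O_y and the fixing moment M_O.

O_x = 0, O_y = 105.6 kN, M_O = 368.2 kN·m

Resultant of the distributed load: 1.39 × 4 = 5.56 kN at 4 m from O.
ΣF_x = 0: O_x = 0.
ΣF_y = 0: O_y − 40 − 60 − 1.39·4 = 0 → O_y = 105.6 kN.
ΣM about O: M_O − 40·3.7 − 60·3.3 − (1.39·4)·4 = 0 → M_O = 368.2 kN·m.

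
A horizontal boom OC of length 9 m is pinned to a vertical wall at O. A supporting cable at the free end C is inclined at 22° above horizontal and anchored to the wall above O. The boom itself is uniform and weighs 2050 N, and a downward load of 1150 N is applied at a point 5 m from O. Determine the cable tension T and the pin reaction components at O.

T = 4442 N, O_x = 4118 N, O_y = 1536 N

ΣM about O: T·sin22°·9 − 2050·4.5 − 1150·5 = 0 → T = 14975/(9·0.374607) = 4441.69 ≈ 4442 N.
ΣF_x = 0: O_x − T·cos22° = 0 → O_x = 4441.69 × 0.927184 = 4118 N.
ΣF_y = 0: O_y + T·sin22° − 2050 − 1150 = 0 → O_y = 3200 − 4441.69 × 0.374607 = 1536 N.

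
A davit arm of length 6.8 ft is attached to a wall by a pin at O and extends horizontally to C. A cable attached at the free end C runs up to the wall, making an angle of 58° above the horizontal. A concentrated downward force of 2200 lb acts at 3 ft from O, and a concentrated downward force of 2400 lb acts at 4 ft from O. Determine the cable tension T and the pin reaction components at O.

T = 2809 lb, O_x = 1489 lb, O_y = 2218 lb

ΣM about O: T·sin58°·6.8 − 2200·3 − 2400·4 = 0 → T = 16200/(6.8·0.848048) = 2809.22 ≈ 2809 lb.
ΣF_x = 0: O_x − T·cos58° = 0 → O_x = 2809.22 × 0.529919 = 1489 lb.
ΣF_y = 0: O_y + T·sin58° − 2200 − 2400 = 0 → O_y = 4600 − 2809.22 × 0.848048 = 2218 lb.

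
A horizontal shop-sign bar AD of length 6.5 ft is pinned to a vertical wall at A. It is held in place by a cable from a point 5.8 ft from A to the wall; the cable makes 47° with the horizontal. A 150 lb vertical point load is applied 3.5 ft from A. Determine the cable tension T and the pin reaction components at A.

T = 123.8 lb, A_x = 84.41 lb, A_y = 59.48 lb

ΣM about A: T·sin47°·5.8 − 150·3.5 = 0 → T = 525/(5.8·0.731354) = 123.767 ≈ 123.8 lb.
ΣF_x = 0: A_x − T·cos47° = 0 → A_x = 123.767 × 0.681998 = 84.41 lb.
ΣF_y = 0: A_y + T·sin47° − 150 = 0 → A_y = 150 − 123.767 × 0.731354 = 59.48 lb.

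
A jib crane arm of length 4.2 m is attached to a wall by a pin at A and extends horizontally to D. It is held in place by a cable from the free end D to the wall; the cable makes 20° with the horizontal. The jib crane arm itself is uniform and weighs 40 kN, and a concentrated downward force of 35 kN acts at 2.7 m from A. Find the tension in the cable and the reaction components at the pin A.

ΣM about A: T·sin20°·4.2 − 40·2.1 − 35·2.7 = 0 → T = 178.5/(4.2·0.34202) = 124.262 ≈ 124.3 kN.
ΣF_x = 0: A_x − T·cos20° = 0 → A_x = 124.262 × 0.939693 = 116.8 kN.
ΣF_y = 0: A_y + T·sin20° − 40 − 35 = 0 → A_y = 75 − 124.262 × 0.34202 = 32.50 kN.

T = 124.3 kN, A_x = 116.8 kN, A_y = 32.50 kN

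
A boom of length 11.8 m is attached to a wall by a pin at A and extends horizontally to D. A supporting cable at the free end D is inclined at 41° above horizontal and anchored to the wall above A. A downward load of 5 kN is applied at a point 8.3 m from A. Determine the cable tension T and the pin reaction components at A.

ΣM about A: T·sin41°·11.8 − 5·8.3 = 0 → T = 41.5/(11.8·0.656059) = 5.36072 ≈ 5.361 kN.
ΣF_x = 0: A_x − T·cos41° = 0 → A_x = 5.36072 × 0.75471 = 4.046 kN.
ΣF_y = 0: A_y + T·sin41° − 5 = 0 → A_y = 5 − 5.36072 × 0.656059 = 1.483 kN.

T = 5.361 kN, A_x = 4.046 kN, A_y = 1.483 kN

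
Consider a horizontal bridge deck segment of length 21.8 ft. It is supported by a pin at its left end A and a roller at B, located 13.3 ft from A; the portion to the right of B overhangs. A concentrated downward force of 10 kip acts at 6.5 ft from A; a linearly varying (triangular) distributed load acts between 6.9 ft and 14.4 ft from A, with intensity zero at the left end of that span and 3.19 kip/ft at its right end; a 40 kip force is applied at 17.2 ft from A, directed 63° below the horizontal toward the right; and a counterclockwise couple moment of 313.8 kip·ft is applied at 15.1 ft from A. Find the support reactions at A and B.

Resultant of the triangular load: ½ × 3.19 × 7.5 = 11.9625 kip, acting at 11.9 ft from A (one-third of the span from the peak).
Moments about A: B_y·13.3 − 10·6.5 − (½·3.19·7.5)·11.9 − 40·sin63°·17.2 + 313.8 = 0 → B_y = 506.566/13.3 = 38.0877 ≈ 38.09 kip.
ΣF_y = 0: A_y + 38.0877 − 10 − ½·3.19·7.5 − 40·sin63° = 0 → A_y = 19.52 kip.
ΣF_x = 0: A_x + 40·cos63° = 0 → A_x = -18.16 kip.

A_x = -18.16 kip, A_y = 19.52 kip, B_y = 38.09 kip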